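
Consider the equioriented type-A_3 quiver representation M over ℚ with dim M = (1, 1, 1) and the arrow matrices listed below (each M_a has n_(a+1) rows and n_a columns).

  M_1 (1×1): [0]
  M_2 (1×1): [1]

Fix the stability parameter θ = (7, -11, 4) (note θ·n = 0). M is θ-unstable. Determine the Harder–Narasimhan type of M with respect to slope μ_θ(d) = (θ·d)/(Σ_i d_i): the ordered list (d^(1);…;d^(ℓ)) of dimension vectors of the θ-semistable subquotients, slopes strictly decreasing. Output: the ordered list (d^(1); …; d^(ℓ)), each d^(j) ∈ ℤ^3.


Via rank(M_{q-1}∘⋯∘M_p): M ≅ I[1,1], I[2,3].
μ_θ-semistable layers: μ^(1)=7; μ^(2)=4; μ^(3)=-11

((1, 0, 0); (0, 0, 1); (0, 1, 0))


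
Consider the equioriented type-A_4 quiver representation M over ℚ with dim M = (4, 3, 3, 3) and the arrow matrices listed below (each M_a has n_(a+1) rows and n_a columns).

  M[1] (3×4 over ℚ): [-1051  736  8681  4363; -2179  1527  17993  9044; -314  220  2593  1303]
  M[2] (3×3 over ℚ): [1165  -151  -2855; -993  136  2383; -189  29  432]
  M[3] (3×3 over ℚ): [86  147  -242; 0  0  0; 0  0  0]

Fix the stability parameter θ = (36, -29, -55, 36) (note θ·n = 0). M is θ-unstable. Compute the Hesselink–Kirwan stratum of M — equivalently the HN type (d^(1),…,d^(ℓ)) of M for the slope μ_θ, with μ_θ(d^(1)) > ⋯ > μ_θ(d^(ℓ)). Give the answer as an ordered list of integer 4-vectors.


Via rank(M_{q-1}∘⋯∘M_p): M ≅ I[1,1], I[1,3]^2, I[1,4], I[4,4]^2.
μ_θ-semistable layers: μ^(1)=36; μ^(2)=-16

((1, 0, 0, 3); (3, 3, 3, 0))


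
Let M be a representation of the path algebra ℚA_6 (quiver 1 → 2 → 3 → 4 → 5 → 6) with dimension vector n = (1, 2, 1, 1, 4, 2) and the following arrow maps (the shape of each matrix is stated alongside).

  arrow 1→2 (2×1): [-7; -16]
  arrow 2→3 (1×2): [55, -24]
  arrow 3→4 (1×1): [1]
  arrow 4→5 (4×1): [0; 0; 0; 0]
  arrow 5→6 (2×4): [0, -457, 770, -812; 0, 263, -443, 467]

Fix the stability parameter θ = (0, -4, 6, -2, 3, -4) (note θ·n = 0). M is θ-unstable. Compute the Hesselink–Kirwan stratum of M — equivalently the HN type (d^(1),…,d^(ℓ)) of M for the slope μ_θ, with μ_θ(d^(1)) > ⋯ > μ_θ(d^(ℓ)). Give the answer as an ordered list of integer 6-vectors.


Via rank(M_{q-1}∘⋯∘M_p): M ≅ I[1,4], I[2,2], I[5,5]^2, I[5,6]^2.
μ_θ-semistable layers: μ^(1)=3; μ^(2)=2; μ^(3)=-1/2; μ^(4)=-2; μ^(5)=-4

((0, 0, 0, 0, 2, 0); (0, 0, 1, 1, 0, 0); (0, 0, 0, 0, 2, 2); (1, 1, 0, 0, 0, 0); (0, 1, 0, 0, 0, 0))


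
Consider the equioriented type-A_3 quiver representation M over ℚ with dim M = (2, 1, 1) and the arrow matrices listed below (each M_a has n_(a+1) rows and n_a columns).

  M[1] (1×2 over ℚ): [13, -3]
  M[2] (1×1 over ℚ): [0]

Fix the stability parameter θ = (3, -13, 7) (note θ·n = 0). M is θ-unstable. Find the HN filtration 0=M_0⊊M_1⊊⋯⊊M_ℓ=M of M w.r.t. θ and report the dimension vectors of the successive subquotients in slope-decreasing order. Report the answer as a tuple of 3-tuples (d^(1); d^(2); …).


Via rank(M_{q-1}∘⋯∘M_p): M ≅ I[1,1], I[1,2], I[3,3].
μ_θ-semistable layers: μ^(1)=7; μ^(2)=3; μ^(3)=-5

((0, 0, 1); (1, 0, 0); (1, 1, 0))


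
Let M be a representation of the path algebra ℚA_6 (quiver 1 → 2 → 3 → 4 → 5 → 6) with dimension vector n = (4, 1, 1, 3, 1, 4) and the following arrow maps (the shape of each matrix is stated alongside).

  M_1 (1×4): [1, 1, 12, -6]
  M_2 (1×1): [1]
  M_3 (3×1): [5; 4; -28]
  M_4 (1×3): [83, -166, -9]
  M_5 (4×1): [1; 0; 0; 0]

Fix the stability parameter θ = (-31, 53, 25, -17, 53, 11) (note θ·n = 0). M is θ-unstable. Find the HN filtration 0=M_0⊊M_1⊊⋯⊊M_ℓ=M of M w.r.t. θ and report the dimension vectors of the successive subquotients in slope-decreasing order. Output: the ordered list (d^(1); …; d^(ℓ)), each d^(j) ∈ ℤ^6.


Interval decomposition of M: I[1,1]^3, I[1,6], I[4,4]^2, I[6,6]^3.
HN type (ℓ=5): μ^(1)=32; μ^(2)=61/3; μ^(3)=11; μ^(4)=-17; μ^(5)=-31

((0, 0, 0, 0, 1, 1); (0, 1, 1, 1, 0, 0); (0, 0, 0, 0, 0, 3); (0, 0, 0, 2, 0, 0); (4, 0, 0, 0, 0, 0))


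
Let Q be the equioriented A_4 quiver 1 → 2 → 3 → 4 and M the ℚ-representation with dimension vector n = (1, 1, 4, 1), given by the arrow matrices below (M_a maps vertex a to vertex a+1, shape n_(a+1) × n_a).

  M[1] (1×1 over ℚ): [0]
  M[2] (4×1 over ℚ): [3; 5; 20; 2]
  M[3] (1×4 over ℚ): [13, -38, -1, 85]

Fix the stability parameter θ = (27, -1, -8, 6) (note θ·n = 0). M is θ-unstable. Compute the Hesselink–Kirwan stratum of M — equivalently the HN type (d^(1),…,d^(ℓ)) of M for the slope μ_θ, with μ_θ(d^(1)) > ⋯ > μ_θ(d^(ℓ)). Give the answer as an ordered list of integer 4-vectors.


Barcode: M ≅ I[1,1], I[2,4], I[3,3]^3. HN layers by μ_θ (4 steps, strictly decreasing):
  μ^(1)=27; μ^(2)=6; μ^(3)=-9/2; μ^(4)=-8

((1, 0, 0, 0); (0, 0, 0, 1); (0, 1, 1, 0); (0, 0, 3, 0))


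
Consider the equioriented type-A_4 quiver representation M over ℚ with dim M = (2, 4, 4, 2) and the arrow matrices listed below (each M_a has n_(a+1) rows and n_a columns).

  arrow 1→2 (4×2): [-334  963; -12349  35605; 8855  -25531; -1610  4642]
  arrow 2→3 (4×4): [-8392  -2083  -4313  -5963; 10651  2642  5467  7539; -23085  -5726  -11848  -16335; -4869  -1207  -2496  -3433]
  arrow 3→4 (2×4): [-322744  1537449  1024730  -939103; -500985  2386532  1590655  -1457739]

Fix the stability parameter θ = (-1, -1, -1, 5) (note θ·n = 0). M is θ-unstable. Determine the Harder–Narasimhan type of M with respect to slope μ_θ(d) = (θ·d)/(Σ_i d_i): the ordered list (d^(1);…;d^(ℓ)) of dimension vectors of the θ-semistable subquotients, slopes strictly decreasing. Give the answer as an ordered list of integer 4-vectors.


Interval decomposition of M: I[1,3], I[1,4], I[2,3], I[2,4].
HN type (ℓ=2): μ^(1)=5; μ^(2)=-1

((0, 0, 0, 2); (2, 4, 4, 0))


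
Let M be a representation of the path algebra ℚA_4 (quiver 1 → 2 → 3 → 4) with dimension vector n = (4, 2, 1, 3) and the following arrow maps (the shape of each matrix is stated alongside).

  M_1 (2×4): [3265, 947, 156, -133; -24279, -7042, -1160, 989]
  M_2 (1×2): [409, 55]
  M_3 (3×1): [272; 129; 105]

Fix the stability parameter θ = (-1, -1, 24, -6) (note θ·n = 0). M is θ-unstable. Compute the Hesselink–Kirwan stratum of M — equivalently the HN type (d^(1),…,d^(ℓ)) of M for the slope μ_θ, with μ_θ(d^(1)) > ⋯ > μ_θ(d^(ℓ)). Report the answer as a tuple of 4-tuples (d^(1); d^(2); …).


Interval decomposition of M: I[1,1]^2, I[1,2], I[1,4], I[4,4]^2.
HN type (ℓ=3): μ^(1)=9; μ^(2)=-1; μ^(3)=-6

((0, 0, 1, 1); (4, 2, 0, 0); (0, 0, 0, 2))


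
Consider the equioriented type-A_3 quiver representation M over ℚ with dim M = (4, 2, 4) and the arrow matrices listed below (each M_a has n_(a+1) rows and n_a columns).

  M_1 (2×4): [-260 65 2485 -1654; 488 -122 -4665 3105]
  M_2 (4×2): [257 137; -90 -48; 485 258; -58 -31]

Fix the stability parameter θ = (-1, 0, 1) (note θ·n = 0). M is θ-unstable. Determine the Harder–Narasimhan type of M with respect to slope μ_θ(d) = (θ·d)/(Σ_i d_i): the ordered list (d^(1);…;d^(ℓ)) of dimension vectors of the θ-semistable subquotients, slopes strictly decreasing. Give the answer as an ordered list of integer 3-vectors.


Barcode: M ≅ I[1,1]^2, I[1,3]^2, I[3,3]^2. HN layers by μ_θ (3 steps, strictly decreasing):
  μ^(1)=1; μ^(2)=0; μ^(3)=-1

((0, 0, 4); (0, 2, 0); (4, 0, 0))


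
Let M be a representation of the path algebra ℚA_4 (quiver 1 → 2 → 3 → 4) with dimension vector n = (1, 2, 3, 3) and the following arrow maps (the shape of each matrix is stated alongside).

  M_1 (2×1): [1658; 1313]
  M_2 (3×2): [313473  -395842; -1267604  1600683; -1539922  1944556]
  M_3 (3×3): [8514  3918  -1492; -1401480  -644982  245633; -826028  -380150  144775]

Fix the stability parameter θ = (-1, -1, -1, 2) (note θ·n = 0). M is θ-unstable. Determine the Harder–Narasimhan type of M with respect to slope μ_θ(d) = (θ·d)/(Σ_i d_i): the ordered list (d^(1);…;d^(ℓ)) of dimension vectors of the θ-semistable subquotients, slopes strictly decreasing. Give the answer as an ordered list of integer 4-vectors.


Barcode: M ≅ I[1,4], I[2,3], I[3,4], I[4,4]. HN layers by μ_θ (2 steps, strictly decreasing):
  μ^(1)=2; μ^(2)=-1

((0, 0, 0, 3); (1, 2, 3, 0))


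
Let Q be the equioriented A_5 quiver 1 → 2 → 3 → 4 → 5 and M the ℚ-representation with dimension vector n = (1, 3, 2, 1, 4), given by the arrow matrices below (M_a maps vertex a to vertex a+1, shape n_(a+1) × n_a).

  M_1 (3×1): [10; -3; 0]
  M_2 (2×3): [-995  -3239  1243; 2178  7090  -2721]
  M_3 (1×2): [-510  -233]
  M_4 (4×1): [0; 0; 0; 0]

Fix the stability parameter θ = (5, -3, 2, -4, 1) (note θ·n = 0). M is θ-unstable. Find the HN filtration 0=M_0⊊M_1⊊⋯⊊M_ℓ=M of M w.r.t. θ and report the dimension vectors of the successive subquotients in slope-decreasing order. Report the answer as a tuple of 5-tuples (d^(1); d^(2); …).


Interval decomposition of M: I[1,3], I[2,2], I[2,4], I[5,5]^4.
HN type (ℓ=4): μ^(1)=2; μ^(2)=1; μ^(3)=-1; μ^(4)=-3

((0, 0, 1, 0, 0); (1, 1, 0, 0, 4); (0, 0, 1, 1, 0); (0, 2, 0, 0, 0))


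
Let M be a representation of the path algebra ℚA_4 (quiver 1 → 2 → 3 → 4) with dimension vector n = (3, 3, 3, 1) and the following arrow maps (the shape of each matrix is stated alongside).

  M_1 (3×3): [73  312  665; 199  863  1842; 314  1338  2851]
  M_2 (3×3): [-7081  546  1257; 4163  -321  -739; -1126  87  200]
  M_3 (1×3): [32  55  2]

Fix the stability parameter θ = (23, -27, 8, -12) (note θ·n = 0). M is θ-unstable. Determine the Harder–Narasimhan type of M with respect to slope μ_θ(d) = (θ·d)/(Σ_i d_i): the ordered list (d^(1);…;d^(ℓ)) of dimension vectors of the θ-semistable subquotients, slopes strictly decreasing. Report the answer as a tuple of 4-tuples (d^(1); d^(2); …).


Interval decomposition of M: I[1,3]^2, I[1,4].
HN type (ℓ=2): μ^(1)=8; μ^(2)=-2

((0, 0, 2, 0); (3, 3, 1, 1))


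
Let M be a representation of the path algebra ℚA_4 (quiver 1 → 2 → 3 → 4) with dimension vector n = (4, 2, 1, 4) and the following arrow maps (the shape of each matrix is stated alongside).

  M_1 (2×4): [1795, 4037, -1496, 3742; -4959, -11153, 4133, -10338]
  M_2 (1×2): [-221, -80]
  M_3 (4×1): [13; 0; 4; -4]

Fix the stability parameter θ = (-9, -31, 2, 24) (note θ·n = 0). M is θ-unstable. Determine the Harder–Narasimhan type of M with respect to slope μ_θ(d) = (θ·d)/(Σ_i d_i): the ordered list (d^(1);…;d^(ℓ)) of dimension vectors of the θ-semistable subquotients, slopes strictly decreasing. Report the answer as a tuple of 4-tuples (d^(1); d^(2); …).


Interval decomposition of M: I[1,1]^2, I[1,2], I[1,4], I[4,4]^3.
HN type (ℓ=4): μ^(1)=24; μ^(2)=2; μ^(3)=-9; μ^(4)=-20

((0, 0, 0, 4); (0, 0, 1, 0); (2, 0, 0, 0); (2, 2, 0, 0))


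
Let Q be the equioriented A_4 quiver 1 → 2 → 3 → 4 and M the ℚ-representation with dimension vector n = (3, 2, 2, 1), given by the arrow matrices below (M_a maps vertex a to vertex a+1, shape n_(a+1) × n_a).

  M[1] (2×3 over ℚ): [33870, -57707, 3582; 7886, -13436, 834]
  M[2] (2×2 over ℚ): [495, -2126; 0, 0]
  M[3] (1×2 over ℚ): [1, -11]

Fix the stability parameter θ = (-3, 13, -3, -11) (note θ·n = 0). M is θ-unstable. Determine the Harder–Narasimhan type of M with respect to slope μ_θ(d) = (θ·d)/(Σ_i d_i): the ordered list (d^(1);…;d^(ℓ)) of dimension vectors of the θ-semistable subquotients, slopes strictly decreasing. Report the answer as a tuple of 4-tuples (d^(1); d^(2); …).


Via rank(M_{q-1}∘⋯∘M_p): M ≅ I[1,1], I[1,2], I[1,4], I[3,3].
μ_θ-semistable layers: μ^(1)=13; μ^(2)=-1/3; μ^(3)=-3

((0, 1, 0, 0); (0, 1, 1, 1); (3, 0, 1, 0))


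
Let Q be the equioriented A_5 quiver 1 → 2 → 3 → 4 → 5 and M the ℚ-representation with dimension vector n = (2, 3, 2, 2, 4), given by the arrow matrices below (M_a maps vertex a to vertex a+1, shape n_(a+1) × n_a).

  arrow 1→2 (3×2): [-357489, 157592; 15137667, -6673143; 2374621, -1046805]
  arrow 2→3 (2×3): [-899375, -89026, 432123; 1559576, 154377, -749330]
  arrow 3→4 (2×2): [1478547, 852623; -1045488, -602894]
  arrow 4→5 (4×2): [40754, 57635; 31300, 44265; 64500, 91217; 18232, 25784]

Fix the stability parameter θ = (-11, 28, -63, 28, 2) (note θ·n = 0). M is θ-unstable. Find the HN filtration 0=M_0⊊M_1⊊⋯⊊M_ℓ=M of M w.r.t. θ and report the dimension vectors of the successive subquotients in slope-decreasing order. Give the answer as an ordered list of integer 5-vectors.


Interval decomposition of M: I[1,5]^2, I[2,2], I[5,5]^2.
HN type (ℓ=4): μ^(1)=28; μ^(2)=15; μ^(3)=2; μ^(4)=-46/3

((0, 1, 0, 0, 0); (0, 0, 0, 2, 2); (0, 0, 0, 0, 2); (2, 2, 2, 0, 0))


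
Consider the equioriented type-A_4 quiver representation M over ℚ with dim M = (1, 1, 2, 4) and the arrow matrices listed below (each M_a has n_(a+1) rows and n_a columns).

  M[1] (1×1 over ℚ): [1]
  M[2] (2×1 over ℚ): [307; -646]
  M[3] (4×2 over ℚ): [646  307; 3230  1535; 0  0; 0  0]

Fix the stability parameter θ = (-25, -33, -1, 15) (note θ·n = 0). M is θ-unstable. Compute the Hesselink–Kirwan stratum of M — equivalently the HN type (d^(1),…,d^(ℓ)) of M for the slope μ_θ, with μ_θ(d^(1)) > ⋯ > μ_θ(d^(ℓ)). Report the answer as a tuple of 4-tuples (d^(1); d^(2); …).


Via rank(M_{q-1}∘⋯∘M_p): M ≅ I[1,3], I[3,4], I[4,4]^3.
μ_θ-semistable layers: μ^(1)=15; μ^(2)=-1; μ^(3)=-29

((0, 0, 0, 4); (0, 0, 2, 0); (1, 1, 0, 0))


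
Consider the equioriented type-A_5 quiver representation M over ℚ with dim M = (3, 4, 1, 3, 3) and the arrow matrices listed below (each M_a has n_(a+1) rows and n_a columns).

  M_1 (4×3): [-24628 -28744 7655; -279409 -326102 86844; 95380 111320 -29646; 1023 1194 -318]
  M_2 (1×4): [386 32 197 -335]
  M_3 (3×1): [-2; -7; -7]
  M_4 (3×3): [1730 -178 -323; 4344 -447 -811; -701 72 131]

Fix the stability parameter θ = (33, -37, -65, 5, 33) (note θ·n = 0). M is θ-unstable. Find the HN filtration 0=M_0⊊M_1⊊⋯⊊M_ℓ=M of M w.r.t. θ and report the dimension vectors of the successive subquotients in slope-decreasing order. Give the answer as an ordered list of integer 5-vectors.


Interval decomposition of M: I[1,1], I[1,2], I[1,5], I[2,2]^2, I[4,5]^2.
HN type (ℓ=5): μ^(1)=33; μ^(2)=5; μ^(3)=-2; μ^(4)=-23; μ^(5)=-37

((1, 0, 0, 0, 3); (0, 0, 0, 3, 0); (1, 1, 0, 0, 0); (1, 1, 1, 0, 0); (0, 2, 0, 0, 0))


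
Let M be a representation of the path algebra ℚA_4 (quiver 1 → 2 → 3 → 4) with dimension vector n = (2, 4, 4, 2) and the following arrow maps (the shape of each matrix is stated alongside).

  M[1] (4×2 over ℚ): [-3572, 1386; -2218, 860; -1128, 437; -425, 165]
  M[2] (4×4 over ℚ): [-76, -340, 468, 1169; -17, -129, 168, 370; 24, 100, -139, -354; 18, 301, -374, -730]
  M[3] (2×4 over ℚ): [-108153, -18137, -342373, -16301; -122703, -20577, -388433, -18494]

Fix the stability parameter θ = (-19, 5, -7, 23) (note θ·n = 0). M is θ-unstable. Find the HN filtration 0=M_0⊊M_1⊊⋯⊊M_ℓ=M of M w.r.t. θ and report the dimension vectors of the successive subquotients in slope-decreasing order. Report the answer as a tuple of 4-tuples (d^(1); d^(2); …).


Barcode: M ≅ I[1,4]^2, I[2,3]^2. HN layers by μ_θ (3 steps, strictly decreasing):
  μ^(1)=23; μ^(2)=-1; μ^(3)=-19

((0, 0, 0, 2); (0, 4, 4, 0); (2, 0, 0, 0))


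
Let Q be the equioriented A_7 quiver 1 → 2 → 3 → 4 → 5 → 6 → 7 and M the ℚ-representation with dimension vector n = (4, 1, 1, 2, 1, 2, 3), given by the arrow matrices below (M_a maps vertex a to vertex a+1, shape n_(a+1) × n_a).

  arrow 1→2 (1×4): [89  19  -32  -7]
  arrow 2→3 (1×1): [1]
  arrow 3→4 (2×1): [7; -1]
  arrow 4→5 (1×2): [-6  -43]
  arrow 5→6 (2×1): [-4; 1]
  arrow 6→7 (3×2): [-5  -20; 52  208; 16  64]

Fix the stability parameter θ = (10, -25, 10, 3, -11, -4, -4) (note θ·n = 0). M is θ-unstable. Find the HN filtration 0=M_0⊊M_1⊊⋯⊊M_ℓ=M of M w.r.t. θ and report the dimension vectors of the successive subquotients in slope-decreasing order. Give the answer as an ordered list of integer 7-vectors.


Barcode: M ≅ I[1,1]^3, I[1,6], I[4,4], I[6,7], I[7,7]^2. HN layers by μ_θ (5 steps, strictly decreasing):
  μ^(1)=10; μ^(2)=3; μ^(3)=-1/2; μ^(4)=-4; μ^(5)=-15/2

((3, 0, 0, 0, 0, 0, 0); (0, 0, 0, 1, 0, 0, 0); (0, 0, 1, 1, 1, 1, 0); (0, 0, 0, 0, 0, 1, 3); (1, 1, 0, 0, 0, 0, 0))


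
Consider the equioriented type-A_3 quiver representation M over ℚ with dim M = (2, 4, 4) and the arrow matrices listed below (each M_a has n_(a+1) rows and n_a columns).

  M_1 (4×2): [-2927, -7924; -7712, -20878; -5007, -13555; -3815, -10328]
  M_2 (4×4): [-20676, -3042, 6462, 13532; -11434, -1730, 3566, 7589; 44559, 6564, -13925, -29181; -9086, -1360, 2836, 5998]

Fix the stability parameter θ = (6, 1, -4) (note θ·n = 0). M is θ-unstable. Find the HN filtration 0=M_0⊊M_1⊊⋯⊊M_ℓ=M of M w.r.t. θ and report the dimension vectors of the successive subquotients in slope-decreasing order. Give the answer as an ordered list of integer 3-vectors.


Barcode: M ≅ I[1,3]^2, I[2,3]^2. HN layers by μ_θ (2 steps, strictly decreasing):
  μ^(1)=1; μ^(2)=-3/2

((2, 2, 2); (0, 2, 2))


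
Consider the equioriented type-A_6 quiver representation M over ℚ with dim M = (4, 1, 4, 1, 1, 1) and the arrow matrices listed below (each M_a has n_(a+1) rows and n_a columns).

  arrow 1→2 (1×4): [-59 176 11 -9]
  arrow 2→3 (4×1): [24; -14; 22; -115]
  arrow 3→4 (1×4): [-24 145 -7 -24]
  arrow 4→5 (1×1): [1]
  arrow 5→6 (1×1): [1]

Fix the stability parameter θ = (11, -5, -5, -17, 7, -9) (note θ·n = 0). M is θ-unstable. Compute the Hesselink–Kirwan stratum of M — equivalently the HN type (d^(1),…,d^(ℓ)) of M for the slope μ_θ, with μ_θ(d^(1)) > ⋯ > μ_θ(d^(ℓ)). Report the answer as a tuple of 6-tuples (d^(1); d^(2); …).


Via rank(M_{q-1}∘⋯∘M_p): M ≅ I[1,1]^3, I[1,3], I[3,3]^2, I[3,6].
μ_θ-semistable layers: μ^(1)=11; μ^(2)=1/3; μ^(3)=-1; μ^(4)=-5; μ^(5)=-11

((3, 0, 0, 0, 0, 0); (1, 1, 1, 0, 0, 0); (0, 0, 0, 0, 1, 1); (0, 0, 2, 0, 0, 0); (0, 0, 1, 1, 0, 0))


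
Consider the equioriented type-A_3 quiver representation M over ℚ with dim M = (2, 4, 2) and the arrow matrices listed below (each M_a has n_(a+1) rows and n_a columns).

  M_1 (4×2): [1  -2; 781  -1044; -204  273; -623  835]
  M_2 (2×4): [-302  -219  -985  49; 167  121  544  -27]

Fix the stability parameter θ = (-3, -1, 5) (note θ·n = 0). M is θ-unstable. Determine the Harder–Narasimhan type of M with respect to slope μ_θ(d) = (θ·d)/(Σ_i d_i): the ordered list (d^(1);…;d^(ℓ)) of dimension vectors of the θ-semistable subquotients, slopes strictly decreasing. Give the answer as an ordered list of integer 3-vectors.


Interval decomposition of M: I[1,3]^2, I[2,2]^2.
HN type (ℓ=3): μ^(1)=5; μ^(2)=-1; μ^(3)=-3

((0, 0, 2); (0, 4, 0); (2, 0, 0))


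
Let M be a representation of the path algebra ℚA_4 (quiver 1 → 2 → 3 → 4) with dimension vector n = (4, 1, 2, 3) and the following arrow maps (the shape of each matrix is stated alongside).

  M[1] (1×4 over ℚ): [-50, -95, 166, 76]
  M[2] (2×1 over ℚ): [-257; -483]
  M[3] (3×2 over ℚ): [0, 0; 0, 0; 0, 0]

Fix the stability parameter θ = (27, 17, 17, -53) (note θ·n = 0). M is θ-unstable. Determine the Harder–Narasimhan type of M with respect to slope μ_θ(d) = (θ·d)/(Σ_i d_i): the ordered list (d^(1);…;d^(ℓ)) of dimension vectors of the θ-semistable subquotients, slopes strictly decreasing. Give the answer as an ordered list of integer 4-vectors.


Via rank(M_{q-1}∘⋯∘M_p): M ≅ I[1,1]^3, I[1,3], I[3,3], I[4,4]^3.
μ_θ-semistable layers: μ^(1)=27; μ^(2)=61/3; μ^(3)=17; μ^(4)=-53

((3, 0, 0, 0); (1, 1, 1, 0); (0, 0, 1, 0); (0, 0, 0, 3))


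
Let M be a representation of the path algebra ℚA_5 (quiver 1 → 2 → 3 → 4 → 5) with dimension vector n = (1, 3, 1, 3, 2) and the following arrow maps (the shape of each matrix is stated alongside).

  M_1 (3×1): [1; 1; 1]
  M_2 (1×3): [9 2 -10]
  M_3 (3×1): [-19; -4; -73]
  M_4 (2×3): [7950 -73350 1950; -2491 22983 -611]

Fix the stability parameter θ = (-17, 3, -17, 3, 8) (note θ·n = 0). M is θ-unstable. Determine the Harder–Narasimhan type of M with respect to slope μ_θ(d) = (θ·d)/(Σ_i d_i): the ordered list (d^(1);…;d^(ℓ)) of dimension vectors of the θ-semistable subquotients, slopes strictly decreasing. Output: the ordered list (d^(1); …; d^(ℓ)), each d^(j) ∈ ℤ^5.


Interval decomposition of M: I[1,4], I[2,2]^2, I[4,4], I[4,5], I[5,5].
HN type (ℓ=4): μ^(1)=8; μ^(2)=3; μ^(3)=-7; μ^(4)=-17

((0, 0, 0, 0, 2); (0, 2, 0, 3, 0); (0, 1, 1, 0, 0); (1, 0, 0, 0, 0))


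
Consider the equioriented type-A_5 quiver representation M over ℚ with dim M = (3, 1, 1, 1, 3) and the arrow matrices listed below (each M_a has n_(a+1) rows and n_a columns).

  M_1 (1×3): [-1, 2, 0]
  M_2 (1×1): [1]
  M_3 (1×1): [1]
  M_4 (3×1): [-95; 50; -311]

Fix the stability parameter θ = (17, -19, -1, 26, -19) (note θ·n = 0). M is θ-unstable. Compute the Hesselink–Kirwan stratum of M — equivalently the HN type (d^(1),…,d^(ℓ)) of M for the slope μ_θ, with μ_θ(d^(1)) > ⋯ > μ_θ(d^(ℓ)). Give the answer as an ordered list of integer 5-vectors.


Via rank(M_{q-1}∘⋯∘M_p): M ≅ I[1,1]^2, I[1,5], I[5,5]^2.
μ_θ-semistable layers: μ^(1)=17; μ^(2)=7/2; μ^(3)=-1; μ^(4)=-19

((2, 0, 0, 0, 0); (0, 0, 0, 1, 1); (1, 1, 1, 0, 0); (0, 0, 0, 0, 2))


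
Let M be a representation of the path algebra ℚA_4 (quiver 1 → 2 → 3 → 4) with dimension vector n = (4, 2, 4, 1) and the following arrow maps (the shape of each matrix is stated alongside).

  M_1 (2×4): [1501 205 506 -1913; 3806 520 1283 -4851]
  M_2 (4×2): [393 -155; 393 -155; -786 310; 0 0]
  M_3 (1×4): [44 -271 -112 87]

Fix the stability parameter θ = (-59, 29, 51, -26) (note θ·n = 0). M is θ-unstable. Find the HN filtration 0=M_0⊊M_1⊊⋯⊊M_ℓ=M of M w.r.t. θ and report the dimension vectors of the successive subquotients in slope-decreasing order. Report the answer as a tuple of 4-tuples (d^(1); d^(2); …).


Interval decomposition of M: I[1,1]^2, I[1,2], I[1,4], I[3,3]^3.
HN type (ℓ=4): μ^(1)=51; μ^(2)=29; μ^(3)=18; μ^(4)=-59

((0, 0, 3, 0); (0, 1, 0, 0); (0, 1, 1, 1); (4, 0, 0, 0))


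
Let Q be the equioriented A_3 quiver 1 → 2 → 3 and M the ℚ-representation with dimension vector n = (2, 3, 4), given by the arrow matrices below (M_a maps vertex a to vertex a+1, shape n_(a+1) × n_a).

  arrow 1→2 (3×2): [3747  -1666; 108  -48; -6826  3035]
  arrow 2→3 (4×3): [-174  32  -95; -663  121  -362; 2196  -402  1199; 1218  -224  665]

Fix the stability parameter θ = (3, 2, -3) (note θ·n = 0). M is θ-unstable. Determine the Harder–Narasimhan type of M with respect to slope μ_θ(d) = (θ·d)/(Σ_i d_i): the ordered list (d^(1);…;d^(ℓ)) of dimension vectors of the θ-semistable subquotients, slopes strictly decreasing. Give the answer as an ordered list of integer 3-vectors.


Barcode: M ≅ I[1,3]^2, I[2,2], I[3,3]^2. HN layers by μ_θ (3 steps, strictly decreasing):
  μ^(1)=2; μ^(2)=2/3; μ^(3)=-3

((0, 1, 0); (2, 2, 2); (0, 0, 2))


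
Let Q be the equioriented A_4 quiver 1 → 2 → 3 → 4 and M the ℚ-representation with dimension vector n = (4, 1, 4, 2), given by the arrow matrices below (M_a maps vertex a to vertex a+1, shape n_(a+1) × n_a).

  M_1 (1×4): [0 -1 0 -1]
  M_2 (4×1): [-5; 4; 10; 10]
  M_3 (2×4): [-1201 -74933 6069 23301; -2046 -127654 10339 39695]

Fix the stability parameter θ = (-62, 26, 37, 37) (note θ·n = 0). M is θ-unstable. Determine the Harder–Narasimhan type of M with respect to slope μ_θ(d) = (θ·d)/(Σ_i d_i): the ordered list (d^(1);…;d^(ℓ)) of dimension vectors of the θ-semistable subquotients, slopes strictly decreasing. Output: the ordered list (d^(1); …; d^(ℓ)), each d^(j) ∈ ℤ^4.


Interval decomposition of M: I[1,1]^3, I[1,4], I[3,3]^2, I[3,4].
HN type (ℓ=3): μ^(1)=37; μ^(2)=26; μ^(3)=-62

((0, 0, 4, 2); (0, 1, 0, 0); (4, 0, 0, 0))


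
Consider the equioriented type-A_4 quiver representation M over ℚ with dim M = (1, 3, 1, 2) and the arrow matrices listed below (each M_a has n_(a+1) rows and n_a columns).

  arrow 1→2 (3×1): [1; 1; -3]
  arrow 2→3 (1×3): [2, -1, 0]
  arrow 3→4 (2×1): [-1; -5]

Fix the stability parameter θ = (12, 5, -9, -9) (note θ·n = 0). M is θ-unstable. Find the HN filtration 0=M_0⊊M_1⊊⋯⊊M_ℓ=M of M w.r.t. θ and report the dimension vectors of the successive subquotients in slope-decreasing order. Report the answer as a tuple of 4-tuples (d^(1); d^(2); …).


Via rank(M_{q-1}∘⋯∘M_p): M ≅ I[1,4], I[2,2]^2, I[4,4].
μ_θ-semistable layers: μ^(1)=5; μ^(2)=-1/4; μ^(3)=-9

((0, 2, 0, 0); (1, 1, 1, 1); (0, 0, 0, 1))


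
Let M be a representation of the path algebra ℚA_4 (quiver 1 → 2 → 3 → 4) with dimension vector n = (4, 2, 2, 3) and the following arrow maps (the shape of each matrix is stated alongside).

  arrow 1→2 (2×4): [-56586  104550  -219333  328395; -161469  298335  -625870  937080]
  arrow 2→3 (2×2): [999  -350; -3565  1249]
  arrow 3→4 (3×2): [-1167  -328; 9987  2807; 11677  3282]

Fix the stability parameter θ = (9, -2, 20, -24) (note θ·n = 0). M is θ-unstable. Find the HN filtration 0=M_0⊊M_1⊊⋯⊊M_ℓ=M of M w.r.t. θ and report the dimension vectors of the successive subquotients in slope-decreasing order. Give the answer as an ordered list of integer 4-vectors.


Via rank(M_{q-1}∘⋯∘M_p): M ≅ I[1,1]^2, I[1,4]^2, I[4,4].
μ_θ-semistable layers: μ^(1)=9; μ^(2)=3/4; μ^(3)=-24

((2, 0, 0, 0); (2, 2, 2, 2); (0, 0, 0, 1))


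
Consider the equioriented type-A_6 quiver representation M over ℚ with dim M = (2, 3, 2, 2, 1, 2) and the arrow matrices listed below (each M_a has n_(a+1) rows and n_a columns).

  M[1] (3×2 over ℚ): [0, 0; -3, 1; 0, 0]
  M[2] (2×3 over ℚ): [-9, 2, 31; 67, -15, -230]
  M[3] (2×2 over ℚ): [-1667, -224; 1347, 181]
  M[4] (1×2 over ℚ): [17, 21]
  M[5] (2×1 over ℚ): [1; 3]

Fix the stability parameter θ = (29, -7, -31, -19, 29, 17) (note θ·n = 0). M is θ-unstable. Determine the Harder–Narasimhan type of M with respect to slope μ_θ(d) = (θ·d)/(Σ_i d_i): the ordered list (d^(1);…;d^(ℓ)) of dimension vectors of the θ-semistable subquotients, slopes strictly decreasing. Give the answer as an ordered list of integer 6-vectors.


Via rank(M_{q-1}∘⋯∘M_p): M ≅ I[1,1], I[1,6], I[2,2], I[2,4], I[6,6].
μ_θ-semistable layers: μ^(1)=29; μ^(2)=23; μ^(3)=17; μ^(4)=-7; μ^(5)=-19

((1, 0, 0, 0, 0, 0); (0, 0, 0, 0, 1, 1); (0, 0, 0, 0, 0, 1); (1, 2, 1, 1, 0, 0); (0, 1, 1, 1, 0, 0))


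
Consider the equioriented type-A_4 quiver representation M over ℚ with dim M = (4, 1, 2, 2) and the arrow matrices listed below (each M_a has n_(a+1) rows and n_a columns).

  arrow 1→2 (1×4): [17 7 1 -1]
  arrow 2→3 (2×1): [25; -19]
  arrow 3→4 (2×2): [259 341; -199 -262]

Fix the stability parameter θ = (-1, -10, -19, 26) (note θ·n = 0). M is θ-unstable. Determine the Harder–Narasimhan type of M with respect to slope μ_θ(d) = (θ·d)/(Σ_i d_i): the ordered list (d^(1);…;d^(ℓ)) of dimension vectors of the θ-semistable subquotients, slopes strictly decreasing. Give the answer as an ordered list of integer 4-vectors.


Interval decomposition of M: I[1,1]^3, I[1,4], I[3,4].
HN type (ℓ=4): μ^(1)=26; μ^(2)=-1; μ^(3)=-10; μ^(4)=-19

((0, 0, 0, 2); (3, 0, 0, 0); (1, 1, 1, 0); (0, 0, 1, 0))


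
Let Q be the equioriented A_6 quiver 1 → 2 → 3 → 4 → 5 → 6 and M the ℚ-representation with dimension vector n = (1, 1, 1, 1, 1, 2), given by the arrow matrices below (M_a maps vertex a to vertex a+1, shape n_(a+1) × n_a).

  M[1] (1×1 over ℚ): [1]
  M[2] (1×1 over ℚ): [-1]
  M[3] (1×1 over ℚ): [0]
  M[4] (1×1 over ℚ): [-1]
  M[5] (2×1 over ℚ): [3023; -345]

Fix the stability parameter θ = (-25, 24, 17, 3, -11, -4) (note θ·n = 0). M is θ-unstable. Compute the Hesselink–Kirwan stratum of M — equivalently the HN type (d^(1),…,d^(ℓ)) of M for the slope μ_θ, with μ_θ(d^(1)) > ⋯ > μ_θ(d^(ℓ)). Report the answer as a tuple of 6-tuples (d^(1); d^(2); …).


Via rank(M_{q-1}∘⋯∘M_p): M ≅ I[1,3], I[4,6], I[6,6].
μ_θ-semistable layers: μ^(1)=41/2; μ^(2)=-4; μ^(3)=-25

((0, 1, 1, 0, 0, 0); (0, 0, 0, 1, 1, 2); (1, 0, 0, 0, 0, 0))


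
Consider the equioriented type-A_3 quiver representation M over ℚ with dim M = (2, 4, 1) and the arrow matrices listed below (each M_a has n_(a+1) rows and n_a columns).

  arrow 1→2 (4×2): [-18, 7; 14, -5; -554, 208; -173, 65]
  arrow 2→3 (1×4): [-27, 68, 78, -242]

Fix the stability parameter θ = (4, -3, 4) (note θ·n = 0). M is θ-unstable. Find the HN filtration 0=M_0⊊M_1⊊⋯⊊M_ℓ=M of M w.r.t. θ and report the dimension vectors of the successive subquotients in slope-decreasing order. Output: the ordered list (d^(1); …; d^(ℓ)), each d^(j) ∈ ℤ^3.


Barcode: M ≅ I[1,2], I[1,3], I[2,2]^2. HN layers by μ_θ (3 steps, strictly decreasing):
  μ^(1)=4; μ^(2)=1/2; μ^(3)=-3

((0, 0, 1); (2, 2, 0); (0, 2, 0))


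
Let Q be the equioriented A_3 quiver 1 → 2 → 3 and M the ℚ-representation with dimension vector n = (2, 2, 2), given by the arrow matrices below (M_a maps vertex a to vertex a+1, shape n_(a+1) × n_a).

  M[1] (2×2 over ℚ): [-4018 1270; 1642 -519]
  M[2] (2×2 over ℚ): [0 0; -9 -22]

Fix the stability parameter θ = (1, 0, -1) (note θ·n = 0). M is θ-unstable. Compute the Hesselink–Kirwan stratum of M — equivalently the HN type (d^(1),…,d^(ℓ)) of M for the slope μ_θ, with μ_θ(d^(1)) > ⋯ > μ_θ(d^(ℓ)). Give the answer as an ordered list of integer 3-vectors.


Interval decomposition of M: I[1,2], I[1,3], I[3,3].
HN type (ℓ=3): μ^(1)=1/2; μ^(2)=0; μ^(3)=-1

((1, 1, 0); (1, 1, 1); (0, 0, 1))


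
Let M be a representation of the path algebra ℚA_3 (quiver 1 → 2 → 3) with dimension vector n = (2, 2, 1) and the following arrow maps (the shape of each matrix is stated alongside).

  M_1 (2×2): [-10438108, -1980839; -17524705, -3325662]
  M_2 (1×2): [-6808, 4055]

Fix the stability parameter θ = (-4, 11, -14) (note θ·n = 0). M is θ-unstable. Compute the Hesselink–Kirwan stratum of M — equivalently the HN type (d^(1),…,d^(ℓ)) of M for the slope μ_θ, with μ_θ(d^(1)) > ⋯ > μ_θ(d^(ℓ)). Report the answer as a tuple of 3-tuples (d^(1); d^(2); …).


Via rank(M_{q-1}∘⋯∘M_p): M ≅ I[1,2], I[1,3].
μ_θ-semistable layers: μ^(1)=11; μ^(2)=-3/2; μ^(3)=-4

((0, 1, 0); (0, 1, 1); (2, 0, 0))


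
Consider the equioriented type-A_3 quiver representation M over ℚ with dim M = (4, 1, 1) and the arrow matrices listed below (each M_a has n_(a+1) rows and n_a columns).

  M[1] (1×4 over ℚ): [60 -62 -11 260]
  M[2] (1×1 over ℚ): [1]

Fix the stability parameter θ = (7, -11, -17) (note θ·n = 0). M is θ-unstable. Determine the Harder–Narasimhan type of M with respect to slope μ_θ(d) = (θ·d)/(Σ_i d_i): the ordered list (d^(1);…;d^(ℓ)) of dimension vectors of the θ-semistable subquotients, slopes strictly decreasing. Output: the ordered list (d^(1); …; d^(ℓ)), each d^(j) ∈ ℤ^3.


Interval decomposition of M: I[1,1]^3, I[1,3].
HN type (ℓ=2): μ^(1)=7; μ^(2)=-7

((3, 0, 0); (1, 1, 1))


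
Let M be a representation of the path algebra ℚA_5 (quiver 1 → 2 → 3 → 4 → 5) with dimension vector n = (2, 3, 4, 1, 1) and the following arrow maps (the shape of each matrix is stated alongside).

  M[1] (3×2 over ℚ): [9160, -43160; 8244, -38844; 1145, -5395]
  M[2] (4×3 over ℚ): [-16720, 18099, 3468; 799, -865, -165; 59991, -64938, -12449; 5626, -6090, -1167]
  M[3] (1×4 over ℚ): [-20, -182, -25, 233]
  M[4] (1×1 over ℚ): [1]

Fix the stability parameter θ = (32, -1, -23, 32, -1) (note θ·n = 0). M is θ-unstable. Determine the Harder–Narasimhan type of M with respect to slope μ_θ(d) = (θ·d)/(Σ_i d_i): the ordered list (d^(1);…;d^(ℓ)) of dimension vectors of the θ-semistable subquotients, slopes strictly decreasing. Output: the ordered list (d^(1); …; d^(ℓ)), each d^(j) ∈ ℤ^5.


Barcode: M ≅ I[1,1], I[1,3], I[2,3], I[2,5], I[3,3]. HN layers by μ_θ (5 steps, strictly decreasing):
  μ^(1)=32; μ^(2)=31/2; μ^(3)=8/3; μ^(4)=-12; μ^(5)=-23

((1, 0, 0, 0, 0); (0, 0, 0, 1, 1); (1, 1, 1, 0, 0); (0, 2, 2, 0, 0); (0, 0, 1, 0, 0))


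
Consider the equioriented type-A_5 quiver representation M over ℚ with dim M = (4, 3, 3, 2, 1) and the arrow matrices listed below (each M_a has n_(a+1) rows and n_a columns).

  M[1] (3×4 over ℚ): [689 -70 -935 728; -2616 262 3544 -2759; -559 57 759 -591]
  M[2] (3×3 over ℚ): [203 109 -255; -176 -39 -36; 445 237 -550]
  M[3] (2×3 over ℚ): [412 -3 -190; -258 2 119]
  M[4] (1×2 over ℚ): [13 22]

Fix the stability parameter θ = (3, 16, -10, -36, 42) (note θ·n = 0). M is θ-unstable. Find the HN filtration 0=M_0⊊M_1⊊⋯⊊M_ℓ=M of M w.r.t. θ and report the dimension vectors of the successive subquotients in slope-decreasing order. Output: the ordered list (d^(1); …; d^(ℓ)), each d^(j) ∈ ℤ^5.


Barcode: M ≅ I[1,1], I[1,3], I[1,4], I[1,5]. HN layers by μ_θ (3 steps, strictly decreasing):
  μ^(1)=42; μ^(2)=3; μ^(3)=-27/4

((0, 0, 0, 0, 1); (2, 1, 1, 0, 0); (2, 2, 2, 2, 0))


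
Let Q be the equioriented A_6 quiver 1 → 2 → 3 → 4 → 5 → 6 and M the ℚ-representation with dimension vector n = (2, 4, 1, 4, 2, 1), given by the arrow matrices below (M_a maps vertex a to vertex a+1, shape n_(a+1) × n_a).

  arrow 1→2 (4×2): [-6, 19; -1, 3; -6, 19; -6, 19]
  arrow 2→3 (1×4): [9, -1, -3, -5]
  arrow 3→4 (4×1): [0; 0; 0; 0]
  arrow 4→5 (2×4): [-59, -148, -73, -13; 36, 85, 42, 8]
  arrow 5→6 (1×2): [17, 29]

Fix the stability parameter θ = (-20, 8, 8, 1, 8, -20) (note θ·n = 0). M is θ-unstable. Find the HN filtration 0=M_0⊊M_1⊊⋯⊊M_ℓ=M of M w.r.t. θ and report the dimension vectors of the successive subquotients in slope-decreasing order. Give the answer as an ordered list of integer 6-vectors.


Barcode: M ≅ I[1,2], I[1,3], I[2,2]^2, I[4,4]^2, I[4,5], I[4,6]. HN layers by μ_θ (4 steps, strictly decreasing):
  μ^(1)=8; μ^(2)=1; μ^(3)=-11/3; μ^(4)=-20

((0, 4, 1, 0, 1, 0); (0, 0, 0, 3, 0, 0); (0, 0, 0, 1, 1, 1); (2, 0, 0, 0, 0, 0))


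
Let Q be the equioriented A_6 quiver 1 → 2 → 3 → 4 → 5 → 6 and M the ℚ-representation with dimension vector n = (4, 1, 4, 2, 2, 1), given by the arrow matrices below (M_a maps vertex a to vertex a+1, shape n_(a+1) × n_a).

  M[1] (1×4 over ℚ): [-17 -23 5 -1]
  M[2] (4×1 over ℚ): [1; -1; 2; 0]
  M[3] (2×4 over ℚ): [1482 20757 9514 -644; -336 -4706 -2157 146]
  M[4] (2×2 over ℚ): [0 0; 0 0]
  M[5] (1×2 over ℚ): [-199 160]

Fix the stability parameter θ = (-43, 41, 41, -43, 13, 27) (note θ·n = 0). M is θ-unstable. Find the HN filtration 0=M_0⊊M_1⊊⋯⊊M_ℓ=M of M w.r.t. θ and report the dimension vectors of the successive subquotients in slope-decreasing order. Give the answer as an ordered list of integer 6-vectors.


Barcode: M ≅ I[1,1]^3, I[1,4], I[3,3]^2, I[3,4], I[5,5], I[5,6]. HN layers by μ_θ (5 steps, strictly decreasing):
  μ^(1)=41; μ^(2)=27; μ^(3)=13; μ^(4)=-1; μ^(5)=-43

((0, 0, 2, 0, 0, 0); (0, 0, 0, 0, 0, 1); (0, 1, 1, 1, 2, 0); (0, 0, 1, 1, 0, 0); (4, 0, 0, 0, 0, 0))


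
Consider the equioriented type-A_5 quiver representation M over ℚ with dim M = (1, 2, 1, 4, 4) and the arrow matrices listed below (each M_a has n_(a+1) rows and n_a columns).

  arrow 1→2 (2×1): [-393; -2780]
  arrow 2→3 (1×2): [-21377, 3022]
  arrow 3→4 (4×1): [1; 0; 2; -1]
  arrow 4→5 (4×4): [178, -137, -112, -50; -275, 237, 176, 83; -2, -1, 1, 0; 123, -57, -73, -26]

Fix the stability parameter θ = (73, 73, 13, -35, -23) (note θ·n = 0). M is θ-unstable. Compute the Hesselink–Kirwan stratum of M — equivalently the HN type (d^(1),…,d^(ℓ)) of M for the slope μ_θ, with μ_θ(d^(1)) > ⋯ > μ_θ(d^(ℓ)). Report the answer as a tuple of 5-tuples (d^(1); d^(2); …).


Barcode: M ≅ I[1,5], I[2,2], I[4,5]^3. HN layers by μ_θ (4 steps, strictly decreasing):
  μ^(1)=73; μ^(2)=101/5; μ^(3)=-23; μ^(4)=-35

((0, 1, 0, 0, 0); (1, 1, 1, 1, 1); (0, 0, 0, 0, 3); (0, 0, 0, 3, 0))


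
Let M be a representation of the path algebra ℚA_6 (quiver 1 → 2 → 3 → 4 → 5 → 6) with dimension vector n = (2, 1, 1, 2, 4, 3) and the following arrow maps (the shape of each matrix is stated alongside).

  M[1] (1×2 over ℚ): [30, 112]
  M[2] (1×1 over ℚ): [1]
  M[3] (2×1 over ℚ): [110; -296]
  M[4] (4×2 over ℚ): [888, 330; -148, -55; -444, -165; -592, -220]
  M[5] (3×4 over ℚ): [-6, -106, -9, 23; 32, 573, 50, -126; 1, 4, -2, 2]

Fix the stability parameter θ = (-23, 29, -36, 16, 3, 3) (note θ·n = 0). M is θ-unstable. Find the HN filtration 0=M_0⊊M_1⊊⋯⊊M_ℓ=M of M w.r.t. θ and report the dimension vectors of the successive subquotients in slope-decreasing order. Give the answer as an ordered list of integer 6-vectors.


Interval decomposition of M: I[1,1], I[1,4], I[4,6], I[5,5], I[5,6]^2.
HN type (ℓ=5): μ^(1)=16; μ^(2)=22/3; μ^(3)=3; μ^(4)=-7/2; μ^(5)=-23

((0, 0, 0, 1, 0, 0); (0, 0, 0, 1, 1, 1); (0, 0, 0, 0, 3, 2); (0, 1, 1, 0, 0, 0); (2, 0, 0, 0, 0, 0))


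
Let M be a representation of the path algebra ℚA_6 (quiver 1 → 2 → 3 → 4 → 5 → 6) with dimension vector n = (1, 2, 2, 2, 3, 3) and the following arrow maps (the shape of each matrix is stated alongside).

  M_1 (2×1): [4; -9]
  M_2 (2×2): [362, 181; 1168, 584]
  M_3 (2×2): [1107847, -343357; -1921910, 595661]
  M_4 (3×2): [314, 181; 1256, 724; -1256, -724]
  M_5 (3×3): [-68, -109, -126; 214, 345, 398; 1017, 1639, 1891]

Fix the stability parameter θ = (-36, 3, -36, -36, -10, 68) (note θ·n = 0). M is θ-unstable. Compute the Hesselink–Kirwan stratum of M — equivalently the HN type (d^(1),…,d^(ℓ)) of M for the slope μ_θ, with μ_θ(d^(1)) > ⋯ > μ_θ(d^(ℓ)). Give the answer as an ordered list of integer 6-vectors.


Barcode: M ≅ I[1,4], I[2,2], I[3,6], I[5,6]^2. HN layers by μ_θ (5 steps, strictly decreasing):
  μ^(1)=68; μ^(2)=3; μ^(3)=-10; μ^(4)=-23; μ^(5)=-36

((0, 0, 0, 0, 0, 3); (0, 1, 0, 0, 0, 0); (0, 0, 0, 0, 3, 0); (0, 1, 1, 1, 0, 0); (1, 0, 1, 1, 0, 0))


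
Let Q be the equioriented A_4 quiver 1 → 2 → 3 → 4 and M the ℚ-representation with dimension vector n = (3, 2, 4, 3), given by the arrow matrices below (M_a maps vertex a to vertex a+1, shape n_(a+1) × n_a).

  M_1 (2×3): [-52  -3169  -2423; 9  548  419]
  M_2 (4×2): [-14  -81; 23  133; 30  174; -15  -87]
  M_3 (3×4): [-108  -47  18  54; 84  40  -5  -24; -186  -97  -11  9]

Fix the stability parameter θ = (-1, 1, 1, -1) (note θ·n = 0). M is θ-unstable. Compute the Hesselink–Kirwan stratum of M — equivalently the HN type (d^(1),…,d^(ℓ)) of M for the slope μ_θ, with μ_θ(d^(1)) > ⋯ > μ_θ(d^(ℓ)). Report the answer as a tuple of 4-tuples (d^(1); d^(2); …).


Interval decomposition of M: I[1,1], I[1,3], I[1,4], I[3,4]^2.
HN type (ℓ=4): μ^(1)=1; μ^(2)=1/3; μ^(3)=0; μ^(4)=-1

((0, 1, 1, 0); (0, 1, 1, 1); (0, 0, 2, 2); (3, 0, 0, 0))


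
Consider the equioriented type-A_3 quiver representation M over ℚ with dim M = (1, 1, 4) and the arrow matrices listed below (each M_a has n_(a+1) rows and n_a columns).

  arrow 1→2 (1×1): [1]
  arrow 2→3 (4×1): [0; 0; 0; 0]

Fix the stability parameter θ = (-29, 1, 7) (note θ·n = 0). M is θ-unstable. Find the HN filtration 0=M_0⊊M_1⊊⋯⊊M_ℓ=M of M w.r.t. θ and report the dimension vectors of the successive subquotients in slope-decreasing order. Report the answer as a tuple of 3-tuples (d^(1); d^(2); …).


Via rank(M_{q-1}∘⋯∘M_p): M ≅ I[1,2], I[3,3]^4.
μ_θ-semistable layers: μ^(1)=7; μ^(2)=1; μ^(3)=-29

((0, 0, 4); (0, 1, 0); (1, 0, 0))
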